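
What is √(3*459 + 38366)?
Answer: √39743 ≈ 199.36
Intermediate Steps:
√(3*459 + 38366) = √(1377 + 38366) = √39743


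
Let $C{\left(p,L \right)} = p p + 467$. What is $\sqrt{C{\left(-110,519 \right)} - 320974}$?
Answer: $23 i \sqrt{583} \approx 555.34 i$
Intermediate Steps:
$C{\left(p,L \right)} = 467 + p^{2}$ ($C{\left(p,L \right)} = p^{2} + 467 = 467 + p^{2}$)
$\sqrt{C{\left(-110,519 \right)} - 320974} = \sqrt{\left(467 + \left(-110\right)^{2}\right) - 320974} = \sqrt{\left(467 + 12100\right) - 320974} = \sqrt{12567 - 320974} = \sqrt{-308407} = 23 i \sqrt{583}$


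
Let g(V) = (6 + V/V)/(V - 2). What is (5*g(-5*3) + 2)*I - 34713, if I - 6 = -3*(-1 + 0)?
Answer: -590130/17 ≈ -34714.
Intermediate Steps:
g(V) = 7/(-2 + V) (g(V) = (6 + 1)/(-2 + V) = 7/(-2 + V))
I = 9 (I = 6 - 3*(-1 + 0) = 6 - 3*(-1) = 6 + 3 = 9)
(5*g(-5*3) + 2)*I - 34713 = (5*(7/(-2 - 5*3)) + 2)*9 - 34713 = (5*(7/(-2 - 15)) + 2)*9 - 34713 = (5*(7/(-17)) + 2)*9 - 34713 = (5*(7*(-1/17)) + 2)*9 - 34713 = (5*(-7/17) + 2)*9 - 34713 = (-35/17 + 2)*9 - 34713 = -1/17*9 - 34713 = -9/17 - 34713 = -590130/17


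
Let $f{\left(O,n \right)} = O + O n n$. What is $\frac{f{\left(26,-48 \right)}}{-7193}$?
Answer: $- \frac{59930}{7193} \approx -8.3317$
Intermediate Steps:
$f{\left(O,n \right)} = O + O n^{2}$
$\frac{f{\left(26,-48 \right)}}{-7193} = \frac{26 \left(1 + \left(-48\right)^{2}\right)}{-7193} = 26 \left(1 + 2304\right) \left(- \frac{1}{7193}\right) = 26 \cdot 2305 \left(- \frac{1}{7193}\right) = 59930 \left(- \frac{1}{7193}\right) = - \frac{59930}{7193}$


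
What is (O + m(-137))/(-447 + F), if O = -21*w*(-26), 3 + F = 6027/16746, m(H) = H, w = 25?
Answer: -75429566/2509891 ≈ -30.053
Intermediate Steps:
F = -14737/5582 (F = -3 + 6027/16746 = -3 + 6027*(1/16746) = -3 + 2009/5582 = -14737/5582 ≈ -2.6401)
O = 13650 (O = -21*25*(-26) = -525*(-26) = 13650)
(O + m(-137))/(-447 + F) = (13650 - 137)/(-447 - 14737/5582) = 13513/(-2509891/5582) = 13513*(-5582/2509891) = -75429566/2509891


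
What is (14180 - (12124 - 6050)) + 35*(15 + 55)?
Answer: 10556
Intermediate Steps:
(14180 - (12124 - 6050)) + 35*(15 + 55) = (14180 - 1*6074) + 35*70 = (14180 - 6074) + 2450 = 8106 + 2450 = 10556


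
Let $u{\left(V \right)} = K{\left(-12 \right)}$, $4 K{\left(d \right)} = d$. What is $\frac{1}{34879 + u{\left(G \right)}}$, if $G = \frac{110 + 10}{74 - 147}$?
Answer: $\frac{1}{34876} \approx 2.8673 \cdot 10^{-5}$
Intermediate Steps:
$G = - \frac{120}{73}$ ($G = \frac{120}{-73} = 120 \left(- \frac{1}{73}\right) = - \frac{120}{73} \approx -1.6438$)
$K{\left(d \right)} = \frac{d}{4}$
$u{\left(V \right)} = -3$ ($u{\left(V \right)} = \frac{1}{4} \left(-12\right) = -3$)
$\frac{1}{34879 + u{\left(G \right)}} = \frac{1}{34879 - 3} = \frac{1}{34876}$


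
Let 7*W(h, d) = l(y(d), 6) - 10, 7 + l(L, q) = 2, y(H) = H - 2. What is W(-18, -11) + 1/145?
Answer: -2168/1015 ≈ -2.1360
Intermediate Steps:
y(H) = -2 + H
l(L, q) = -5 (l(L, q) = -7 + 2 = -5)
W(h, d) = -15/7 (W(h, d) = (-5 - 10)/7 = (⅐)*(-15) = -15/7)
W(-18, -11) + 1/145 = -15/7 + 1/145 = -2168/1015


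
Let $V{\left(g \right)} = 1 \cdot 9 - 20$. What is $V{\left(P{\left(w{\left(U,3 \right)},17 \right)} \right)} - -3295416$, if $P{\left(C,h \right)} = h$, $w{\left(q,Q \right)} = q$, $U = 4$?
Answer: $3295405$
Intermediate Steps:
$V{\left(g \right)} = -11$ ($V{\left(g \right)} = 9 - 20 = -11$)
$V{\left(P{\left(w{\left(U,3 \right)},17 \right)} \right)} - -3295416 = -11 - -3295416 = -11 + 3295416 = 3295405$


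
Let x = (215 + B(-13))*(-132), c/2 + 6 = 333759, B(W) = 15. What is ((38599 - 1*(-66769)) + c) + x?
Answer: 742514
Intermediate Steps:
c = 667506 (c = -12 + 2*333759 = -12 + 667518 = 667506)
x = -30360 (x = (215 + 15)*(-132) = 230*(-132) = -30360)
((38599 - 1*(-66769)) + c) + x = ((38599 - 1*(-66769)) + 667506) - 30360 = ((38599 + 66769) + 667506) - 30360 = (105368 + 667506) - 30360 = 772874 - 30360 = 742514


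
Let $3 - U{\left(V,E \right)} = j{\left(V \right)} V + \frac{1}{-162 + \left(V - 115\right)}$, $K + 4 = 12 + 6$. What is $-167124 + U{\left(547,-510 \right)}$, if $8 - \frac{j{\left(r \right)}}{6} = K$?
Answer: $- \frac{39805831}{270} \approx -1.4743 \cdot 10^{5}$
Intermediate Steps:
$K = 14$ ($K = -4 + \left(12 + 6\right) = -4 + 18 = 14$)
$j{\left(r \right)} = -36$ ($j{\left(r \right)} = 48 - 84 = -36$)
$U{\left(V,E \right)} = 3 - \frac{1}{-277 + V} + 36 V$ ($U{\left(V,E \right)} = 3 - \left(- 36 V + \frac{1}{-162 + \left(V - 115\right)}\right) = 3 - \left(- 36 V + \frac{1}{-162 + \left(-115 + V\right)}\right) = 3 - \left(- 36 V + \frac{1}{-277 + V}\right) = 3 - \left(\frac{1}{-277 + V} - 36 V\right) = 3 + \left(- \frac{1}{-277 + V} + 36 V\right) = 3 - \frac{1}{-277 + V} + 36 V$)
$-167124 + U{\left(547,-510 \right)} = -167124 + \frac{-832 - 5453043 + 36 \cdot 547^{2}}{-277 + 547} = -167124 + \frac{-832 - 5453043 + 36 \cdot 299209}{270} = -167124 + \frac{-832 - 5453043 + 10771524}{270} = -167124 + \frac{1}{270} \cdot 5317649 = -167124 + \frac{5317649}{270} = - \frac{39805831}{270}$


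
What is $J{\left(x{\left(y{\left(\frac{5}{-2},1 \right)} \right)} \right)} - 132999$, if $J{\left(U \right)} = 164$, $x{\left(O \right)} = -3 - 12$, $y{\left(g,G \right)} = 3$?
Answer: $-132835$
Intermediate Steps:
$x{\left(O \right)} = -15$
$J{\left(x{\left(y{\left(\frac{5}{-2},1 \right)} \right)} \right)} - 132999 = 164 - 132999 = -132835$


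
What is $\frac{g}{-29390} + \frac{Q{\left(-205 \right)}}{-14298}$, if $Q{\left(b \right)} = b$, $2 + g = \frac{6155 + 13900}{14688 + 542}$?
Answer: $\frac{9190875919}{639992349060} \approx 0.014361$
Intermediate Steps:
$g = - \frac{2081}{3046}$ ($g = -2 + \frac{6155 + 13900}{14688 + 542} = -2 + \frac{20055}{15230} = -2 + 20055 \cdot \frac{1}{15230} = -2 + \frac{4011}{3046} = - \frac{2081}{3046} \approx -0.68319$)
$\frac{g}{-29390} + \frac{Q{\left(-205 \right)}}{-14298} = - \frac{2081}{3046 \left(-29390\right)} - \frac{205}{-14298} = \left(- \frac{2081}{3046}\right) \left(- \frac{1}{29390}\right) - - \frac{205}{14298} = \frac{2081}{89521940} + \frac{205}{14298} = \frac{9190875919}{639992349060}$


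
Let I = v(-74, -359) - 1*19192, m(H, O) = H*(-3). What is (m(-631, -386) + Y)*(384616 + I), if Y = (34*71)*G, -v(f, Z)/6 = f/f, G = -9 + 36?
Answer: 24508950678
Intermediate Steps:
G = 27
m(H, O) = -3*H
v(f, Z) = -6 (v(f, Z) = -6*f/f = -6*1 = -6)
Y = 65178 (Y = (34*71)*27 = 2414*27 = 65178)
I = -19198 (I = -6 - 1*19192 = -6 - 19192 = -19198)
(m(-631, -386) + Y)*(384616 + I) = (-3*(-631) + 65178)*(384616 - 19198) = (1893 + 65178)*365418 = 67071*365418 = 24508950678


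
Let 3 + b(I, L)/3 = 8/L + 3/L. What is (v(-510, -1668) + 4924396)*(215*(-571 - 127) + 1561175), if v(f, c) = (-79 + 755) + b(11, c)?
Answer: 3864078234163785/556 ≈ 6.9498e+12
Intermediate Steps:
b(I, L) = -9 + 33/L (b(I, L) = -9 + 3*(8/L + 3/L) = -9 + 3*(11/L) = -9 + 33/L)
v(f, c) = 667 + 33/c (v(f, c) = (-79 + 755) + (-9 + 33/c) = 676 + (-9 + 33/c) = 667 + 33/c)
(v(-510, -1668) + 4924396)*(215*(-571 - 127) + 1561175) = ((667 + 33/(-1668)) + 4924396)*(215*(-571 - 127) + 1561175) = ((667 + 33*(-1/1668)) + 4924396)*(215*(-698) + 1561175) = ((667 - 11/556) + 4924396)*(-150070 + 1561175) = (370841/556 + 4924396)*1411105 = (2738335017/556)*1411105 = 3864078234163785/556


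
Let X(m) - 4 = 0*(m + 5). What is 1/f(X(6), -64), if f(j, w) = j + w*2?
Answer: -1/124 ≈ -0.0080645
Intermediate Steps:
X(m) = 4 (X(m) = 4 + 0*(m + 5) = 4 + 0*(5 + m) = 4 + 0 = 4)
f(j, w) = j + 2*w
1/f(X(6), -64) = 1/(4 + 2*(-64)) = 1/(4 - 128) = 1/(-124) = -1/124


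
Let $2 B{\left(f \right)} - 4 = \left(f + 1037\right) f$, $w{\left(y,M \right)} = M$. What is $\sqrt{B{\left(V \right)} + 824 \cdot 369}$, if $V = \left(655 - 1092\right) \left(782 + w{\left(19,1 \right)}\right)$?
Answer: $\sqrt{58363385015} \approx 2.4159 \cdot 10^{5}$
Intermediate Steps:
$V = -342171$ ($V = \left(655 - 1092\right) \left(782 + 1\right) = \left(-437\right) 783 = -342171$)
$B{\left(f \right)} = 2 + \frac{f \left(1037 + f\right)}{2}$ ($B{\left(f \right)} = 2 + \frac{\left(f + 1037\right) f}{2} = 2 + \frac{\left(1037 + f\right) f}{2} = 2 + \frac{f \left(1037 + f\right)}{2}$)
$\sqrt{B{\left(V \right)} + 824 \cdot 369} = \sqrt{\left(2 + \frac{\left(-342171\right)^{2}}{2} + \frac{1037}{2} \left(-342171\right)\right) + 824 \cdot 369} = \sqrt{\left(2 + \frac{1}{2} \cdot 117080993241 - \frac{354831327}{2}\right) + 304056} = \sqrt{\left(2 + \frac{117080993241}{2} - \frac{354831327}{2}\right) + 304056} = \sqrt{58363080959 + 304056} = \sqrt{58363385015}$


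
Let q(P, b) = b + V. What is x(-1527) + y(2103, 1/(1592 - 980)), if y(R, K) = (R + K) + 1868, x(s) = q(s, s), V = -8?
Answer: 1490833/612 ≈ 2436.0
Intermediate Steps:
q(P, b) = -8 + b (q(P, b) = b - 8 = -8 + b)
x(s) = -8 + s
y(R, K) = 1868 + K + R (y(R, K) = (K + R) + 1868 = 1868 + K + R)
x(-1527) + y(2103, 1/(1592 - 980)) = (-8 - 1527) + (1868 + 1/(1592 - 980) + 2103) = -1535 + (1868 + 1/612 + 2103) = -1535 + 2430253/612 = 1490833/612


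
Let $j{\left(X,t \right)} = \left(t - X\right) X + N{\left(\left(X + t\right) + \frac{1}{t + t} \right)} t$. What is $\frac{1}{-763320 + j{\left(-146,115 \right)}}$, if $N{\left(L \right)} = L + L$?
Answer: $- \frac{1}{808555} \approx -1.2368 \cdot 10^{-6}$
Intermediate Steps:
$N{\left(L \right)} = 2 L$
$j{\left(X,t \right)} = X \left(t - X\right) + t \left(\frac{1}{t} + 2 X + 2 t\right)$ ($j{\left(X,t \right)} = \left(t - X\right) X + 2 \left(\left(X + t\right) + \frac{1}{t + t}\right) t = X \left(t - X\right) + 2 \left(\left(X + t\right) + \frac{1}{2 t}\right) t = X \left(t - X\right) + 2 \left(X + t + \frac{1}{2 t}\right) t = X \left(t - X\right) + \left(\frac{1}{t} + 2 X + 2 t\right) t = X \left(t - X\right) + t \left(\frac{1}{t} + 2 X + 2 t\right)$)
$\frac{1}{-763320 + j{\left(-146,115 \right)}} = \frac{1}{-763320 + \left(1 - \left(-146\right)^{2} - 16790 + 2 \cdot 115 \left(-146 + 115\right)\right)} = \frac{1}{-763320 + \left(1 - 21316 - 16790 + 2 \cdot 115 \left(-31\right)\right)} = \frac{1}{-763320 - 45235} = \frac{1}{-808555} = - \frac{1}{808555}$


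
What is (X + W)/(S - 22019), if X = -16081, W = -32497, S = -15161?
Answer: 24289/18590 ≈ 1.3066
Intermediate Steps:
(X + W)/(S - 22019) = (-16081 - 32497)/(-15161 - 22019) = -48578/(-37180) = -48578*(-1/37180) = 24289/18590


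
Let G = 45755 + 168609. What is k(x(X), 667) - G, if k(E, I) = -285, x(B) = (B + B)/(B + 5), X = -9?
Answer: -214649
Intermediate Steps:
x(B) = 2*B/(5 + B) (x(B) = (2*B)/(5 + B) = 2*B/(5 + B))
G = 214364
k(x(X), 667) - G = -285 - 1*214364 = -285 - 214364 = -214649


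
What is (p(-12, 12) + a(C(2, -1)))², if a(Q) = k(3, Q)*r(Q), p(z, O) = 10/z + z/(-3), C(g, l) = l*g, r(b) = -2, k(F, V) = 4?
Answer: 841/36 ≈ 23.361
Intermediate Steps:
C(g, l) = g*l
p(z, O) = 10/z - z/3 (p(z, O) = 10/z + z*(-⅓) = 10/z - z/3)
a(Q) = -8 (a(Q) = 4*(-2) = -8)
(p(-12, 12) + a(C(2, -1)))² = ((10/(-12) - ⅓*(-12)) - 8)² = ((10*(-1/12) + 4) - 8)² = ((-⅚ + 4) - 8)² = (19/6 - 8)² = (-29/6)² = 841/36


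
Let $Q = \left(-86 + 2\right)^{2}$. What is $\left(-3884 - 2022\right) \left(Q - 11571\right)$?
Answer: $26665590$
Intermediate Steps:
$Q = 7056$ ($Q = \left(-84\right)^{2} = 7056$)
$\left(-3884 - 2022\right) \left(Q - 11571\right) = \left(-3884 - 2022\right) \left(7056 - 11571\right) = \left(-5906\right) \left(-4515\right) = 26665590$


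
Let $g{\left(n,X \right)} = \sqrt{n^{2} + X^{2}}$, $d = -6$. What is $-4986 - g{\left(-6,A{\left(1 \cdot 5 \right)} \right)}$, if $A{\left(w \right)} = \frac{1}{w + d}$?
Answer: $-4986 - \sqrt{37} \approx -4992.1$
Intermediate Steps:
$A{\left(w \right)} = \frac{1}{-6 + w}$ ($A{\left(w \right)} = \frac{1}{w - 6} = \frac{1}{-6 + w}$)
$g{\left(n,X \right)} = \sqrt{X^{2} + n^{2}}$
$-4986 - g{\left(-6,A{\left(1 \cdot 5 \right)} \right)} = -4986 - \sqrt{\left(\frac{1}{-6 + 1 \cdot 5}\right)^{2} + \left(-6\right)^{2}} = -4986 - \sqrt{\left(\frac{1}{-6 + 5}\right)^{2} + 36} = -4986 - \sqrt{\left(\frac{1}{-1}\right)^{2} + 36} = -4986 - \sqrt{\left(-1\right)^{2} + 36} = -4986 - \sqrt{1 + 36} = -4986 - \sqrt{37}$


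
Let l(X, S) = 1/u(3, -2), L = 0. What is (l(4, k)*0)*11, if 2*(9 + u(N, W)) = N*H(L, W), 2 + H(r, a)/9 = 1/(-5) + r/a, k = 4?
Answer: 0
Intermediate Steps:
H(r, a) = -99/5 + 9*r/a (H(r, a) = -18 + 9*(1/(-5) + r/a) = -18 + 9*(1*(-1/5) + r/a) = -18 + 9*(-1/5 + r/a) = -18 + (-9/5 + 9*r/a) = -99/5 + 9*r/a)
u(N, W) = -9 - 99*N/10 (u(N, W) = -9 + (N*(-99/5 + 9*0/W))/2 = -9 + (N*(-99/5 + 0))/2 = -9 + (N*(-99/5))/2 = -9 + (-99*N/5)/2 = -9 - 99*N/10)
l(X, S) = -10/387 (l(X, S) = 1/(-9 - 99/10*3) = 1/(-9 - 297/10) = 1/(-387/10) = -10/387)
(l(4, k)*0)*11 = -10/387*0*11 = 0*11 = 0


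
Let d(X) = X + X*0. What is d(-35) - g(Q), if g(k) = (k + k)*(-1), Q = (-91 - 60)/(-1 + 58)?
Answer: -2297/57 ≈ -40.298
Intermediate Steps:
d(X) = X (d(X) = X + 0 = X)
Q = -151/57 ≈ -2.6491
g(k) = -2*k (g(k) = (2*k)*(-1) = -2*k)
d(-35) - g(Q) = -35 - (-2)*(-151)/57 = -35 - 1*302/57 = -35 - 302/57 = -2297/57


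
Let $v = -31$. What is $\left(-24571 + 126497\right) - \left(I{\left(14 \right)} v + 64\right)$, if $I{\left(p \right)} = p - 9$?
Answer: $102017$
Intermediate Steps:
$I{\left(p \right)} = -9 + p$
$\left(-24571 + 126497\right) - \left(I{\left(14 \right)} v + 64\right) = \left(-24571 + 126497\right) - \left(\left(-9 + 14\right) \left(-31\right) + 64\right) = 101926 - \left(5 \left(-31\right) + 64\right) = 101926 - \left(-155 + 64\right) = 101926 - -91 = 101926 + 91 = 102017$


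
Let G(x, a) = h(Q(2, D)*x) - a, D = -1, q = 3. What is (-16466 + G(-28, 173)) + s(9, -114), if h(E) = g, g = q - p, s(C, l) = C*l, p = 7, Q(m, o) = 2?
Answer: -17669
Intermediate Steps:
g = -4 (g = 3 - 1*7 = 3 - 7 = -4)
h(E) = -4
G(x, a) = -4 - a
(-16466 + G(-28, 173)) + s(9, -114) = (-16466 + (-4 - 1*173)) + 9*(-114) = (-16466 + (-4 - 173)) - 1026 = (-16466 - 177) - 1026 = -16643 - 1026 = -17669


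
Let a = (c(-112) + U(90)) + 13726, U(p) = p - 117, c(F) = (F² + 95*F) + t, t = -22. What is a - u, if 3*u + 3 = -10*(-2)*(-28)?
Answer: 47306/3 ≈ 15769.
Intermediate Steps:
c(F) = -22 + F² + 95*F (c(F) = (F² + 95*F) - 22 = -22 + F² + 95*F)
U(p) = -117 + p
u = -563/3 (u = -1 + (-10*(-2)*(-28))/3 = -1 + (20*(-28))/3 = -1 + (⅓)*(-560) = -1 - 560/3 = -563/3 ≈ -187.67)
a = 15581 (a = ((-22 + (-112)² + 95*(-112)) + (-117 + 90)) + 13726 = ((-22 + 12544 - 10640) - 27) + 13726 = (1882 - 27) + 13726 = 1855 + 13726 = 15581)
a - u = 15581 - 1*(-563/3) = 15581 + 563/3 = 47306/3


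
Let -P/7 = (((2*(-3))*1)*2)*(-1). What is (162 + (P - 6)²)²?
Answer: 68260644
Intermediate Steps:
P = -84 (P = -7*((2*(-3))*1)*2*(-1) = -7*-6*1*2*(-1) = -7*(-6*2)*(-1) = -(-84)*(-1) = -7*12 = -84)
(162 + (P - 6)²)² = (162 + (-84 - 6)²)² = (162 + (-90)²)² = (162 + 8100)² = 8262² = 68260644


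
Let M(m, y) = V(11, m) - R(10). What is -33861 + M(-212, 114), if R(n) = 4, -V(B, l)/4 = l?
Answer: -33017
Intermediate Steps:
V(B, l) = -4*l
M(m, y) = -4 - 4*m (M(m, y) = -4*m - 1*4 = -4*m - 4 = -4 - 4*m)
-33861 + M(-212, 114) = -33861 + (-4 - 4*(-212)) = -33861 + (-4 + 848) = -33861 + 844 = -33017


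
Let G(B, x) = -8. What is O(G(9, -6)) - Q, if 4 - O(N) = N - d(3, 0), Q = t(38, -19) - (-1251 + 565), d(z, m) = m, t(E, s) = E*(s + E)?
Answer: -1396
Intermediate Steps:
t(E, s) = E*(E + s)
Q = 1408 (Q = 38*(38 - 19) - (-1251 + 565) = 38*19 - 1*(-686) = 722 + 686 = 1408)
O(N) = 4 - N (O(N) = 4 - (N - 1*0) = 4 - (N + 0) = 4 - N)
O(G(9, -6)) - Q = (4 - 1*(-8)) - 1*1408 = (4 + 8) - 1408 = 12 - 1408 = -1396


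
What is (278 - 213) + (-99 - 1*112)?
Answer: -146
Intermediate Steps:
(278 - 213) + (-99 - 1*112) = 65 + (-99 - 112) = 65 - 211 = -146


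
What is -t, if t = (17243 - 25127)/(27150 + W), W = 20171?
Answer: 7884/47321 ≈ 0.16661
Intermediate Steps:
t = -7884/47321 (t = (17243 - 25127)/(27150 + 20171) = -7884/47321 ≈ -0.16661)
-t = -1*(-7884/47321) = 7884/47321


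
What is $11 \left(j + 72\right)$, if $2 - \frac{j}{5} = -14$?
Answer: $1672$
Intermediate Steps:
$j = 80$ ($j = 10 - -70 = 10 + 70 = 80$)
$11 \left(j + 72\right) = 11 \left(80 + 72\right) = 11 \cdot 152 = 1672$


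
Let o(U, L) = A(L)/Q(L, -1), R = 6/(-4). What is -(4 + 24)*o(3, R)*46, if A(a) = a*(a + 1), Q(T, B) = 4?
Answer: -483/2 ≈ -241.50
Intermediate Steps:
R = -3/2 (R = 6*(-1/4) = -3/2 ≈ -1.5000)
A(a) = a*(1 + a)
o(U, L) = L*(1 + L)/4 (o(U, L) = (L*(1 + L))/4 = (L*(1 + L))*(1/4) = L*(1 + L)/4)
-(4 + 24)*o(3, R)*46 = -(4 + 24)*((1/4)*(-3/2)*(1 - 3/2))*46 = -28*((1/4)*(-3/2)*(-1/2))*46 = -28*(3/16)*46 = -21*46/4 = -1*483/2 = -483/2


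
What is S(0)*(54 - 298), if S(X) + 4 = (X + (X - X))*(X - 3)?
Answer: 976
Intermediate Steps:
S(X) = -4 + X*(-3 + X) (S(X) = -4 + (X + (X - X))*(X - 3) = -4 + (X + 0)*(-3 + X) = -4 + X*(-3 + X))
S(0)*(54 - 298) = (-4 + 0**2 - 3*0)*(54 - 298) = (-4 + 0 + 0)*(-244) = -4*(-244) = 976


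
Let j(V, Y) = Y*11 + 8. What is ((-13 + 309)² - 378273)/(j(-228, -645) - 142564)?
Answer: 290657/149651 ≈ 1.9422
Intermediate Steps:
j(V, Y) = 8 + 11*Y (j(V, Y) = 11*Y + 8 = 8 + 11*Y)
((-13 + 309)² - 378273)/(j(-228, -645) - 142564) = ((-13 + 309)² - 378273)/((8 + 11*(-645)) - 142564) = (296² - 378273)/((8 - 7095) - 142564) = (87616 - 378273)/(-7087 - 142564) = -290657/(-149651) = -290657*(-1/149651) = 290657/149651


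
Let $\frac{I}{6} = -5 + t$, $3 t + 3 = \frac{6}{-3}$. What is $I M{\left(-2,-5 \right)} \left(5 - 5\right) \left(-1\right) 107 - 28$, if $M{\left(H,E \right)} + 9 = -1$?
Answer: $-28$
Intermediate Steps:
$M{\left(H,E \right)} = -10$ ($M{\left(H,E \right)} = -9 - 1 = -10$)
$t = - \frac{5}{3}$ ($t = -1 + \frac{6 \frac{1}{-3}}{3} = -1 + \frac{6 \left(- \frac{1}{3}\right)}{3} = -1 + \frac{1}{3} \left(-2\right) = -1 - \frac{2}{3} = - \frac{5}{3} \approx -1.6667$)
$I = -40$ ($I = 6 \left(-5 - \frac{5}{3}\right) = 6 \left(- \frac{20}{3}\right) = -40$)
$I M{\left(-2,-5 \right)} \left(5 - 5\right) \left(-1\right) 107 - 28 = - 40 \left(- 10 \left(5 - 5\right)\right) \left(-1\right) 107 - 28 = - 40 \left(\left(-10\right) 0\right) \left(-1\right) 107 - 28 = \left(-40\right) 0 \left(-1\right) 107 - 28 = 0 \left(-1\right) 107 - 28 = 0 \cdot 107 - 28 = 0 - 28 = -28$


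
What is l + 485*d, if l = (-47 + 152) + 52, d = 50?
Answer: 24407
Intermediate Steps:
l = 157 (l = 105 + 52 = 157)
l + 485*d = 157 + 485*50 = 157 + 24250 = 24407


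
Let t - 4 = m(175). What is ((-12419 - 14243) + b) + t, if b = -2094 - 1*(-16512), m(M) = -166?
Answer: -12406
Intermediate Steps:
b = 14418 (b = -2094 + 16512 = 14418)
t = -162 (t = 4 - 166 = -162)
((-12419 - 14243) + b) + t = ((-12419 - 14243) + 14418) - 162 = (-26662 + 14418) - 162 = -12244 - 162 = -12406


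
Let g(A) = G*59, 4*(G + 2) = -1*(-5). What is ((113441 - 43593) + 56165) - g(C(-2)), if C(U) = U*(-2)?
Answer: 504229/4 ≈ 1.2606e+5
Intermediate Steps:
G = -3/4 (G = -2 + (-1*(-5))/4 = -2 + (1/4)*5 = -2 + 5/4 = -3/4 ≈ -0.75000)
C(U) = -2*U
g(A) = -177/4 (g(A) = -3/4*59 = -177/4)
((113441 - 43593) + 56165) - g(C(-2)) = ((113441 - 43593) + 56165) - 1*(-177/4) = (69848 + 56165) + 177/4 = 126013 + 177/4 = 504229/4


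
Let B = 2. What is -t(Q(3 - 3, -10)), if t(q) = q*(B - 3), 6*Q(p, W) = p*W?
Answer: 0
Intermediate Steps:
Q(p, W) = W*p/6 (Q(p, W) = (p*W)/6 = (W*p)/6 = W*p/6)
t(q) = -q (t(q) = q*(2 - 3) = q*(-1) = -q)
-t(Q(3 - 3, -10)) = -(-1)*(⅙)*(-10)*(3 - 3) = -(-1)*(⅙)*(-10)*0 = -(-1)*0 = -1*0 = 0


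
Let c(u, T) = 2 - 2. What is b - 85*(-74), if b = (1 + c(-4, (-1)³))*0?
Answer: 6290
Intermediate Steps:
c(u, T) = 0
b = 0 (b = (1 + 0)*0 = 1*0 = 0)
b - 85*(-74) = 0 - 85*(-74) = 0 + 6290 = 6290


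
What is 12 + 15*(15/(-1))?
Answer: -213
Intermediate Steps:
12 + 15*(15/(-1)) = 12 + 15*(15*(-1)) = 12 + 15*(-15) = 12 - 225 = -213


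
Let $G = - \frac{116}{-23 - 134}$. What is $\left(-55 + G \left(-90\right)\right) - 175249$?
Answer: $- \frac{27533168}{157} \approx -1.7537 \cdot 10^{5}$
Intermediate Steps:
$G = \frac{116}{157}$ ($G = - \frac{116}{-157} = \left(-116\right) \left(- \frac{1}{157}\right) = \frac{116}{157} \approx 0.73885$)
$\left(-55 + G \left(-90\right)\right) - 175249 = \left(-55 + \frac{116}{157} \left(-90\right)\right) - 175249 = \left(-55 - \frac{10440}{157}\right) - 175249 = - \frac{19075}{157} - 175249 = - \frac{27533168}{157}$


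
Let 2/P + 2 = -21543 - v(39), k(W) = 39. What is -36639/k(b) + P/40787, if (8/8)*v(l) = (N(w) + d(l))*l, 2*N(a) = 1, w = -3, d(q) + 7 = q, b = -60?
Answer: -22727255664427/24191789375 ≈ -939.46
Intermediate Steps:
d(q) = -7 + q
N(a) = ½ (N(a) = (½)*1 = ½)
v(l) = l*(-13/2 + l) (v(l) = (½ + (-7 + l))*l = (-13/2 + l)*l = l*(-13/2 + l))
P = -4/45625 (P = 2/(-2 + (-21543 - 39*(-13 + 2*39)/2)) = 2/(-2 + (-21543 - 39*(-13 + 78)/2)) = 2/(-2 + (-21543 - 39*65/2)) = 2/(-2 + (-21543 - 1*2535/2)) = 2/(-2 + (-21543 - 2535/2)) = 2/(-2 - 45621/2) = 2/(-45625/2) = 2*(-2/45625) = -4/45625 ≈ -8.7671e-5)
-36639/k(b) + P/40787 = -36639/39 - 4/45625/40787 = -36639*1/39 - 4/45625*1/40787 = -12213/13 - 4/1860906875 = -22727255664427/24191789375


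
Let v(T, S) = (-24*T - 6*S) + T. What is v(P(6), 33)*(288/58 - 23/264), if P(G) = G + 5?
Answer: -1531309/696 ≈ -2200.2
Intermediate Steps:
P(G) = 5 + G
v(T, S) = -23*T - 6*S
v(P(6), 33)*(288/58 - 23/264) = (-23*(5 + 6) - 6*33)*(288/58 - 23/264) = (-23*11 - 198)*(288*(1/58) - 23*1/264) = (-253 - 198)*(144/29 - 23/264) = -451*37349/7656 = -1531309/696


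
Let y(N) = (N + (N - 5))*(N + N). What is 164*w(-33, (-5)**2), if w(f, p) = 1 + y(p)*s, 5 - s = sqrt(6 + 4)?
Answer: 1845164 - 369000*sqrt(10) ≈ 6.7828e+5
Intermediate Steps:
y(N) = 2*N*(-5 + 2*N) (y(N) = (N + (-5 + N))*(2*N) = (-5 + 2*N)*(2*N) = 2*N*(-5 + 2*N))
s = 5 - sqrt(10) (s = 5 - sqrt(6 + 4) = 5 - sqrt(10) ≈ 1.8377)
w(f, p) = 1 + 2*p*(-5 + 2*p)*(5 - sqrt(10)) (w(f, p) = 1 + (2*p*(-5 + 2*p))*(5 - sqrt(10)) = 1 + 2*p*(-5 + 2*p)*(5 - sqrt(10)))
164*w(-33, (-5)**2) = 164*(1 + 2*(-5)**2*(-5 + 2*(-5)**2)*(5 - sqrt(10))) = 164*(1 + 2*25*(-5 + 2*25)*(5 - sqrt(10))) = 164*(1 + 2*25*(-5 + 50)*(5 - sqrt(10))) = 164*(1 + 2*25*45*(5 - sqrt(10))) = 164*(1 + (11250 - 2250*sqrt(10))) = 164*(11251 - 2250*sqrt(10)) = 1845164 - 369000*sqrt(10)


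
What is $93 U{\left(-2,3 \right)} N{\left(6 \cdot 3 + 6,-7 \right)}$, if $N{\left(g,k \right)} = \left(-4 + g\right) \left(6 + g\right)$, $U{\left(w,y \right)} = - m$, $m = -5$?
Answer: $279000$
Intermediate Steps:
$U{\left(w,y \right)} = 5$ ($U{\left(w,y \right)} = \left(-1\right) \left(-5\right) = 5$)
$93 U{\left(-2,3 \right)} N{\left(6 \cdot 3 + 6,-7 \right)} = 93 \cdot 5 \left(-24 + \left(6 \cdot 3 + 6\right)^{2} + 2 \left(6 \cdot 3 + 6\right)\right) = 465 \left(-24 + \left(18 + 6\right)^{2} + 2 \left(18 + 6\right)\right) = 465 \left(-24 + 24^{2} + 2 \cdot 24\right) = 465 \left(-24 + 576 + 48\right) = 465 \cdot 600 = 279000$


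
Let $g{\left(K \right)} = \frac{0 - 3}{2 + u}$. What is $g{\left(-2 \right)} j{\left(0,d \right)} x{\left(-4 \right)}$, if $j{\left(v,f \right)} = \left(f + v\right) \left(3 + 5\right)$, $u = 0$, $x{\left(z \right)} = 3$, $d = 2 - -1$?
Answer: $-108$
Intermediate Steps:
$d = 3$ ($d = 2 + 1 = 3$)
$j{\left(v,f \right)} = 8 f + 8 v$ ($j{\left(v,f \right)} = \left(f + v\right) 8 = 8 f + 8 v$)
$g{\left(K \right)} = - \frac{3}{2}$ ($g{\left(K \right)} = \frac{0 - 3}{2 + 0} = - \frac{3}{2}$)
$g{\left(-2 \right)} j{\left(0,d \right)} x{\left(-4 \right)} = - \frac{3 \left(8 \cdot 3 + 8 \cdot 0\right)}{2} \cdot 3 = - \frac{3 \left(24 + 0\right)}{2} \cdot 3 = \left(- \frac{3}{2}\right) 24 \cdot 3 = \left(-36\right) 3 = -108$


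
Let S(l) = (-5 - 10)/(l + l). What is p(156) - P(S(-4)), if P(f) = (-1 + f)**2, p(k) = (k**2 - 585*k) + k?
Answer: -4273201/64 ≈ -66769.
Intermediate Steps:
S(l) = -15/(2*l) (S(l) = -15*1/(2*l) = -15/(2*l))
p(k) = k**2 - 584*k
p(156) - P(S(-4)) = 156*(-584 + 156) - (-1 - 15/2/(-4))**2 = 156*(-428) - (-1 - 15/2*(-1/4))**2 = -66768 - (-1 + 15/8)**2 = -66768 - (7/8)**2 = -66768 - 1*49/64 = -66768 - 49/64 = -4273201/64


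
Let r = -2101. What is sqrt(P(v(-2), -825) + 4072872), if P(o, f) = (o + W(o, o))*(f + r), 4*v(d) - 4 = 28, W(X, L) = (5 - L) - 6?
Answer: sqrt(4075798) ≈ 2018.9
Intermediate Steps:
W(X, L) = -1 - L
v(d) = 8 (v(d) = 1 + (1/4)*28 = 1 + 7 = 8)
P(o, f) = 2101 - f (P(o, f) = (o + (-1 - o))*(f - 2101) = -(-2101 + f) = 2101 - f)
sqrt(P(v(-2), -825) + 4072872) = sqrt((2101 - 1*(-825)) + 4072872) = sqrt((2101 + 825) + 4072872) = sqrt(2926 + 4072872) = sqrt(4075798)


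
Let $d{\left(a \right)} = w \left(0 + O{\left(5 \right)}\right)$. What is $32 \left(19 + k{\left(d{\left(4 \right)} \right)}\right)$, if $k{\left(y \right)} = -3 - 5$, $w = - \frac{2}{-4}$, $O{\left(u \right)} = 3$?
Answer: $352$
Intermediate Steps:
$w = \frac{1}{2}$ ($w = \left(-2\right) \left(- \frac{1}{4}\right) = \frac{1}{2} \approx 0.5$)
$d{\left(a \right)} = \frac{3}{2}$ ($d{\left(a \right)} = \frac{0 + 3}{2} = \frac{1}{2} \cdot 3 = \frac{3}{2}$)
$k{\left(y \right)} = -8$ ($k{\left(y \right)} = -3 - 5 = -8$)
$32 \left(19 + k{\left(d{\left(4 \right)} \right)}\right) = 32 \left(19 - 8\right) = 32 \cdot 11 = 352$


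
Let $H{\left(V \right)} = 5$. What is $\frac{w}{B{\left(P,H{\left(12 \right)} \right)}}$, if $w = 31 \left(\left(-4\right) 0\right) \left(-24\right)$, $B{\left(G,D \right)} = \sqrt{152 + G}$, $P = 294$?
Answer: $0$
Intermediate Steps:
$w = 0$ ($w = 31 \cdot 0 \left(-24\right) = 0 \left(-24\right) = 0$)
$\frac{w}{B{\left(P,H{\left(12 \right)} \right)}} = \frac{0}{\sqrt{152 + 294}} = \frac{0}{\sqrt{446}} = 0 \frac{\sqrt{446}}{446} = 0$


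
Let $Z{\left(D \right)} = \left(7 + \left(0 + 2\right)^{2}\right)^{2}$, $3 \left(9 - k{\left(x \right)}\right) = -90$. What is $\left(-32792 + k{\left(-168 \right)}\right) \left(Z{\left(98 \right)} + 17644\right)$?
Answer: $-581857045$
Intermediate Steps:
$k{\left(x \right)} = 39$ ($k{\left(x \right)} = 9 - -30 = 9 + 30 = 39$)
$Z{\left(D \right)} = 121$ ($Z{\left(D \right)} = \left(7 + 2^{2}\right)^{2} = \left(7 + 4\right)^{2} = 11^{2} = 121$)
$\left(-32792 + k{\left(-168 \right)}\right) \left(Z{\left(98 \right)} + 17644\right) = \left(-32792 + 39\right) \left(121 + 17644\right) = \left(-32753\right) 17765 = -581857045$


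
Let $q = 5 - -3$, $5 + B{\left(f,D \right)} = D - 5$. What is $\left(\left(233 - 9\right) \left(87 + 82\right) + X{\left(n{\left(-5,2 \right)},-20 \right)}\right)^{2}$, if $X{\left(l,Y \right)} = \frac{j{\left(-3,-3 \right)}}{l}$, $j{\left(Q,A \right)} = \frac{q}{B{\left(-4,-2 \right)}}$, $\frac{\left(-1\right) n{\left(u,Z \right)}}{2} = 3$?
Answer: $\frac{116079897025}{81} \approx 1.4331 \cdot 10^{9}$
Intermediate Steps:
$n{\left(u,Z \right)} = -6$ ($n{\left(u,Z \right)} = \left(-2\right) 3 = -6$)
$B{\left(f,D \right)} = -10 + D$ ($B{\left(f,D \right)} = -5 + \left(D - 5\right) = -5 + \left(-5 + D\right) = -10 + D$)
$q = 8$ ($q = 5 + 3 = 8$)
$j{\left(Q,A \right)} = - \frac{2}{3}$ ($j{\left(Q,A \right)} = \frac{8}{-10 - 2} = \frac{8}{-12} = 8 \left(- \frac{1}{12}\right) = - \frac{2}{3}$)
$X{\left(l,Y \right)} = - \frac{2}{3 l}$
$\left(\left(233 - 9\right) \left(87 + 82\right) + X{\left(n{\left(-5,2 \right)},-20 \right)}\right)^{2} = \left(\left(233 - 9\right) \left(87 + 82\right) - \frac{2}{3 \left(-6\right)}\right)^{2} = \left(224 \cdot 169 - - \frac{1}{9}\right)^{2} = \left(37856 + \frac{1}{9}\right)^{2} = \left(\frac{340705}{9}\right)^{2} = \frac{116079897025}{81}$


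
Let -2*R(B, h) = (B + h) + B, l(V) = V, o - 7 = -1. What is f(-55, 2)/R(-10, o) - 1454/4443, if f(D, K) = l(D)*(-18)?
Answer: 4388392/31101 ≈ 141.10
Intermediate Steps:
o = 6 (o = 7 - 1 = 6)
R(B, h) = -B - h/2 (R(B, h) = -((B + h) + B)/2 = -(h + 2*B)/2 = -B - h/2)
f(D, K) = -18*D (f(D, K) = D*(-18) = -18*D)
f(-55, 2)/R(-10, o) - 1454/4443 = (-18*(-55))/(-1*(-10) - 1/2*6) - 1454/4443 = 990/(10 - 3) - 1454*1/4443 = 990/7 - 1454/4443 = 4388392/31101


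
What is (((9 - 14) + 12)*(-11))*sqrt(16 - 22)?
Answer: -77*I*sqrt(6) ≈ -188.61*I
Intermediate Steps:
(((9 - 14) + 12)*(-11))*sqrt(16 - 22) = ((-5 + 12)*(-11))*sqrt(-6) = (7*(-11))*(I*sqrt(6)) = -77*I*sqrt(6)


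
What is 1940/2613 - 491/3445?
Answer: 415409/692445 ≈ 0.59992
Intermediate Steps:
1940/2613 - 491/3445 = 415409/692445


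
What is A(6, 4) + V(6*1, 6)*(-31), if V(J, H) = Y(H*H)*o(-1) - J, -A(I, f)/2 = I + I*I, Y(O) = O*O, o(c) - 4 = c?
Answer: -120426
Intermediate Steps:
o(c) = 4 + c
Y(O) = O²
A(I, f) = -2*I - 2*I² (A(I, f) = -2*(I + I*I) = -2*(I + I²) = -2*I - 2*I²)
V(J, H) = -J + 3*H⁴ (V(J, H) = (H*H)²*(4 - 1) - J = (H²)²*3 - J = H⁴*3 - J = 3*H⁴ - J = -J + 3*H⁴)
A(6, 4) + V(6*1, 6)*(-31) = -2*6*(1 + 6) + (-6 + 3*6⁴)*(-31) = -2*6*7 + (-1*6 + 3*1296)*(-31) = -84 + (-6 + 3888)*(-31) = -84 + 3882*(-31) = -84 - 120342 = -120426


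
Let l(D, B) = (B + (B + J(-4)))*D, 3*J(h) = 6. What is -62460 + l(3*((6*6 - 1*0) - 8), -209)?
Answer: -97404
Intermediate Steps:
J(h) = 2 (J(h) = (⅓)*6 = 2)
l(D, B) = D*(2 + 2*B) (l(D, B) = (B + (B + 2))*D = (B + (2 + B))*D = (2 + 2*B)*D = D*(2 + 2*B))
-62460 + l(3*((6*6 - 1*0) - 8), -209) = -62460 + 2*(3*((6*6 - 1*0) - 8))*(1 - 209) = -62460 + 2*(3*((36 + 0) - 8))*(-208) = -62460 + 2*(3*(36 - 8))*(-208) = -62460 + 2*(3*28)*(-208) = -62460 + 2*84*(-208) = -62460 - 34944 = -97404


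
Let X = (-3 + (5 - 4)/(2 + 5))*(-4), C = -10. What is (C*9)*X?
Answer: -7200/7 ≈ -1028.6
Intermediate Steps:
X = 80/7 (X = (-3 + 1/7)*(-4) = (-3 + 1*(⅐))*(-4) = (-3 + ⅐)*(-4) = -20/7*(-4) = 80/7 ≈ 11.429)
(C*9)*X = -10*9*(80/7) = -90*80/7 = -7200/7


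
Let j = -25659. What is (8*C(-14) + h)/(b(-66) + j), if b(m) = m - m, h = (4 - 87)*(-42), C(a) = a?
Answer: -3374/25659 ≈ -0.13149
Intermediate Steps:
h = 3486 (h = -83*(-42) = 3486)
b(m) = 0
(8*C(-14) + h)/(b(-66) + j) = (8*(-14) + 3486)/(0 - 25659) = (-112 + 3486)/(-25659) = 3374*(-1/25659) = -3374/25659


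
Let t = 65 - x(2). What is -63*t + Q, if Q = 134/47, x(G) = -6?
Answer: -210097/47 ≈ -4470.1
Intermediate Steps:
Q = 134/47 (Q = 134*(1/47) = 134/47 ≈ 2.8511)
t = 71 (t = 65 - 1*(-6) = 65 + 6 = 71)
-63*t + Q = -63*71 + 134/47 = -4473 + 134/47 = -210097/47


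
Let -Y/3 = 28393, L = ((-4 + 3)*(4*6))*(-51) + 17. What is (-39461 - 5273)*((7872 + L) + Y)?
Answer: 3402736444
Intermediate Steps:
L = 1241 (L = -1*24*(-51) + 17 = -24*(-51) + 17 = 1224 + 17 = 1241)
Y = -85179 (Y = -3*28393 = -85179)
(-39461 - 5273)*((7872 + L) + Y) = (-39461 - 5273)*((7872 + 1241) - 85179) = -44734*(9113 - 85179) = -44734*(-76066) = 3402736444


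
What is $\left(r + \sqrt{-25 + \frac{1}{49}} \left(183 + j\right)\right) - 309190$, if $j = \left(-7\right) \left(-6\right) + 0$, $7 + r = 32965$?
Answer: $-276232 + \frac{1350 i \sqrt{34}}{7} \approx -2.7623 \cdot 10^{5} + 1124.5 i$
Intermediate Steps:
$r = 32958$ ($r = -7 + 32965 = 32958$)
$j = 42$ ($j = 42 + 0 = 42$)
$\left(r + \sqrt{-25 + \frac{1}{49}} \left(183 + j\right)\right) - 309190 = \left(32958 + \sqrt{-25 + \frac{1}{49}} \left(183 + 42\right)\right) - 309190 = \left(32958 + \sqrt{-25 + \frac{1}{49}} \cdot 225\right) - 309190 = \left(32958 + \sqrt{- \frac{1224}{49}} \cdot 225\right) - 309190 = \left(32958 + \frac{6 i \sqrt{34}}{7} \cdot 225\right) - 309190 = \left(32958 + \frac{1350 i \sqrt{34}}{7}\right) - 309190 = -276232 + \frac{1350 i \sqrt{34}}{7}$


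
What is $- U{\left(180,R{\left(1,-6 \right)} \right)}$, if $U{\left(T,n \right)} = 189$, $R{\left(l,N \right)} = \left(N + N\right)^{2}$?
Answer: $-189$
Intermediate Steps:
$R{\left(l,N \right)} = 4 N^{2}$ ($R{\left(l,N \right)} = \left(2 N\right)^{2} = 4 N^{2}$)
$- U{\left(180,R{\left(1,-6 \right)} \right)} = \left(-1\right) 189 = -189$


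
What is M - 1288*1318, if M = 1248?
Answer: -1696336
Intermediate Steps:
M - 1288*1318 = 1248 - 1288*1318 = 1248 - 1697584 = -1696336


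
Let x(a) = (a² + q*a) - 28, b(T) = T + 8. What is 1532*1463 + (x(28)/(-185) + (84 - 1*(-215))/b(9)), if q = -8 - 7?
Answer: 7048988423/3145 ≈ 2.2413e+6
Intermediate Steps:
q = -15
b(T) = 8 + T
x(a) = -28 + a² - 15*a (x(a) = (a² - 15*a) - 28 = -28 + a² - 15*a)
1532*1463 + (x(28)/(-185) + (84 - 1*(-215))/b(9)) = 1532*1463 + ((-28 + 28² - 15*28)/(-185) + (84 - 1*(-215))/(8 + 9)) = 2241316 + ((-28 + 784 - 420)*(-1/185) + (84 + 215)/17) = 2241316 + (336*(-1/185) + 299*(1/17)) = 2241316 + (-336/185 + 299/17) = 2241316 + 49603/3145 = 7048988423/3145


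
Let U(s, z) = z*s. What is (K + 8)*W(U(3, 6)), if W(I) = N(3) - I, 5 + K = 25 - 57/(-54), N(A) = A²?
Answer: -523/2 ≈ -261.50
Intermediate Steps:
U(s, z) = s*z
K = 379/18 (K = -5 + (25 - 57/(-54)) = -5 + (25 - 57*(-1)/54) = -5 + (25 - 1*(-19/18)) = -5 + (25 + 19/18) = -5 + 469/18 = 379/18 ≈ 21.056)
W(I) = 9 - I (W(I) = 3² - I = 9 - I)
(K + 8)*W(U(3, 6)) = (379/18 + 8)*(9 - 3*6) = 523*(9 - 1*18)/18 = 523*(9 - 18)/18 = (523/18)*(-9) = -523/2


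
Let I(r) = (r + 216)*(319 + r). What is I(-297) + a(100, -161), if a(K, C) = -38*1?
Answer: -1820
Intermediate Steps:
a(K, C) = -38
I(r) = (216 + r)*(319 + r)
I(-297) + a(100, -161) = (68904 + (-297)**2 + 535*(-297)) - 38 = (68904 + 88209 - 158895) - 38 = -1782 - 38 = -1820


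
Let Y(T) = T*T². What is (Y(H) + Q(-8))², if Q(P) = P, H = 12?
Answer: 2958400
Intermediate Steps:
Y(T) = T³
(Y(H) + Q(-8))² = (12³ - 8)² = (1728 - 8)² = 1720² = 2958400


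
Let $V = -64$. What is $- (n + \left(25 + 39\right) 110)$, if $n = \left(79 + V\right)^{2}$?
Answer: $-7265$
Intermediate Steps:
$n = 225$ ($n = \left(79 - 64\right)^{2} = 15^{2} = 225$)
$- (n + \left(25 + 39\right) 110) = - (225 + \left(25 + 39\right) 110) = - (225 + 64 \cdot 110) = - (225 + 7040) = \left(-1\right) 7265 = -7265$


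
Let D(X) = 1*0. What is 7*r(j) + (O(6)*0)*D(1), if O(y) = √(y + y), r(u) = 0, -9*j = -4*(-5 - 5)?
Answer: 0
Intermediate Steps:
j = -40/9 (j = -(-4)*(-5 - 5)/9 = -(-4)*(-10)/9 = -⅑*40 = -40/9 ≈ -4.4444)
D(X) = 0
O(y) = √2*√y (O(y) = √(2*y) = √2*√y)
7*r(j) + (O(6)*0)*D(1) = 7*0 + ((√2*√6)*0)*0 = 0 + ((2*√3)*0)*0 = 0 + 0*0 = 0 + 0 = 0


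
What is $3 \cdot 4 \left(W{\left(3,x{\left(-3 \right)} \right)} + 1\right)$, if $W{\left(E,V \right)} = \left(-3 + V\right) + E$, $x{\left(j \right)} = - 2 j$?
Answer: $84$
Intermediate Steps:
$W{\left(E,V \right)} = -3 + E + V$
$3 \cdot 4 \left(W{\left(3,x{\left(-3 \right)} \right)} + 1\right) = 3 \cdot 4 \left(\left(-3 + 3 - -6\right) + 1\right) = 12 \left(\left(-3 + 3 + 6\right) + 1\right) = 12 \left(6 + 1\right) = 12 \cdot 7 = 84$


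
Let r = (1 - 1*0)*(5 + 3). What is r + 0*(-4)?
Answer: 8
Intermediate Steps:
r = 8 (r = (1 + 0)*8 = 1*8 = 8)
r + 0*(-4) = 8 + 0*(-4) = 8 + 0 = 8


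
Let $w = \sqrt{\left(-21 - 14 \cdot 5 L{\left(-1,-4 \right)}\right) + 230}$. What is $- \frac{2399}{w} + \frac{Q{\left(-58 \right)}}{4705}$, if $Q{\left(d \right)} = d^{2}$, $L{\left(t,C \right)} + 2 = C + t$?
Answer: $\frac{3364}{4705} - \frac{2399 \sqrt{699}}{699} \approx -90.024$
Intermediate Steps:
$L{\left(t,C \right)} = -2 + C + t$ ($L{\left(t,C \right)} = -2 + \left(C + t\right) = -2 + C + t$)
$w = \sqrt{699}$ ($w = \sqrt{\left(-21 - 14 \cdot 5 \left(-2 - 4 - 1\right)\right) + 230} = \sqrt{\left(-21 - 14 \cdot 5 \left(-7\right)\right) + 230} = \sqrt{\left(-21 - -490\right) + 230} = \sqrt{\left(-21 + 490\right) + 230} = \sqrt{469 + 230} = \sqrt{699} \approx 26.439$)
$- \frac{2399}{w} + \frac{Q{\left(-58 \right)}}{4705} = - \frac{2399}{\sqrt{699}} + \frac{\left(-58\right)^{2}}{4705} = - 2399 \frac{\sqrt{699}}{699} + 3364 \cdot \frac{1}{4705} = - \frac{2399 \sqrt{699}}{699} + \frac{3364}{4705} = \frac{3364}{4705} - \frac{2399 \sqrt{699}}{699}$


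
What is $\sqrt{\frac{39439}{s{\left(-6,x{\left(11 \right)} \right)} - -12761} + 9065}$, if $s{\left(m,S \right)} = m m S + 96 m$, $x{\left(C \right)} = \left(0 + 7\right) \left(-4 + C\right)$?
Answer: $\frac{2 \sqrt{441092223169}}{13949} \approx 95.225$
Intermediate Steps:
$x{\left(C \right)} = -28 + 7 C$ ($x{\left(C \right)} = 7 \left(-4 + C\right) = -28 + 7 C$)
$s{\left(m,S \right)} = 96 m + S m^{2}$ ($s{\left(m,S \right)} = m^{2} S + 96 m = S m^{2} + 96 m = 96 m + S m^{2}$)
$\sqrt{\frac{39439}{s{\left(-6,x{\left(11 \right)} \right)} - -12761} + 9065} = \sqrt{\frac{39439}{- 6 \left(96 + \left(-28 + 7 \cdot 11\right) \left(-6\right)\right) - -12761} + 9065} = \sqrt{\frac{39439}{- 6 \left(96 + \left(-28 + 77\right) \left(-6\right)\right) + 12761} + 9065} = \sqrt{\frac{39439}{- 6 \left(96 + 49 \left(-6\right)\right) + 12761} + 9065} = \sqrt{\frac{39439}{- 6 \left(96 - 294\right) + 12761} + 9065} = \sqrt{\frac{39439}{\left(-6\right) \left(-198\right) + 12761} + 9065} = \sqrt{\frac{39439}{1188 + 12761} + 9065} = \sqrt{\frac{39439}{13949} + 9065} = \sqrt{\frac{126487124}{13949}} = \frac{2 \sqrt{441092223169}}{13949}$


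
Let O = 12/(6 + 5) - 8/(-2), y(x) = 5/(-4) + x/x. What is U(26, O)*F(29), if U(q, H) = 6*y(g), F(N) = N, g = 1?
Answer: -87/2 ≈ -43.500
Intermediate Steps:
y(x) = -¼ (y(x) = 5*(-¼) + 1 = -5/4 + 1 = -¼)
O = 56/11 (O = 12/11 - 8*(-½) = 12*(1/11) + 4 = 12/11 + 4 = 56/11 ≈ 5.0909)
U(q, H) = -3/2 (U(q, H) = 6*(-¼) = -3/2)
U(26, O)*F(29) = -3/2*29 = -87/2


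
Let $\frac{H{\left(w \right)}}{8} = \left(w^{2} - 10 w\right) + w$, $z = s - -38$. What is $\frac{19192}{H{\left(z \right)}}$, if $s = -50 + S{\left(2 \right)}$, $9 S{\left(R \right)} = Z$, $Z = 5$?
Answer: $\frac{194319}{18952} \approx 10.253$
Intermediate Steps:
$S{\left(R \right)} = \frac{5}{9}$ ($S{\left(R \right)} = \frac{1}{9} \cdot 5 = \frac{5}{9}$)
$s = - \frac{445}{9}$ ($s = -50 + \frac{5}{9} = - \frac{445}{9} \approx -49.444$)
$z = - \frac{103}{9}$ ($z = - \frac{445}{9} - -38 = - \frac{445}{9} + 38 = - \frac{103}{9} \approx -11.444$)
$H{\left(w \right)} = - 72 w + 8 w^{2}$ ($H{\left(w \right)} = 8 \left(\left(w^{2} - 10 w\right) + w\right) = 8 \left(w^{2} - 9 w\right) = - 72 w + 8 w^{2}$)
$\frac{19192}{H{\left(z \right)}} = \frac{19192}{8 \left(- \frac{103}{9}\right) \left(-9 - \frac{103}{9}\right)} = \frac{19192}{8 \left(- \frac{103}{9}\right) \left(- \frac{184}{9}\right)} = \frac{19192}{\frac{151616}{81}} = 19192 \cdot \frac{81}{151616} = \frac{194319}{18952}$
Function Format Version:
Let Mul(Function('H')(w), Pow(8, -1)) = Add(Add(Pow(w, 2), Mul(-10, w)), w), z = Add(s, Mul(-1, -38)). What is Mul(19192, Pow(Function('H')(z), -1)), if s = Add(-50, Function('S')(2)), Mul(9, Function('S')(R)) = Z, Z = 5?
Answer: Rational(194319, 18952) ≈ 10.253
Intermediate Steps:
Function('S')(R) = Rational(5, 9) (Function('S')(R) = Mul(Rational(1, 9), 5) = Rational(5, 9))
s = Rational(-445, 9) (s = Add(-50, Rational(5, 9)) = Rational(-445, 9) ≈ -49.444)
z = Rational(-103, 9) (z = Add(Rational(-445, 9), Mul(-1, -38)) = Add(Rational(-445, 9), 38) = Rational(-103, 9) ≈ -11.444)
Function('H')(w) = Add(Mul(-72, w), Mul(8, Pow(w, 2))) (Function('H')(w) = Mul(8, Add(Add(Pow(w, 2), Mul(-10, w)), w)) = Mul(8, Add(Pow(w, 2), Mul(-9, w))) = Add(Mul(-72, w), Mul(8, Pow(w, 2))))
Mul(19192, Pow(Function('H')(z), -1)) = Mul(19192, Pow(Mul(8, Rational(-103, 9), Add(-9, Rational(-103, 9))), -1)) = Mul(19192, Pow(Mul(8, Rational(-103, 9), Rational(-184, 9)), -1)) = Mul(19192, Pow(Rational(151616, 81), -1)) = Mul(19192, Rational(81, 151616)) = Rational(194319, 18952)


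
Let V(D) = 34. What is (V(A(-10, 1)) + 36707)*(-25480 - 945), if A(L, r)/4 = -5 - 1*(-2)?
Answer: -970880925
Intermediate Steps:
A(L, r) = -12 (A(L, r) = 4*(-5 - 1*(-2)) = 4*(-5 + 2) = 4*(-3) = -12)
(V(A(-10, 1)) + 36707)*(-25480 - 945) = (34 + 36707)*(-25480 - 945) = 36741*(-26425) = -970880925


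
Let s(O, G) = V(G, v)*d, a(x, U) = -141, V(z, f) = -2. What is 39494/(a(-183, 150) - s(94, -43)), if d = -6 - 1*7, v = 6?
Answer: -39494/167 ≈ -236.49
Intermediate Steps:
d = -13 (d = -6 - 7 = -13)
s(O, G) = 26 (s(O, G) = -2*(-13) = 26)
39494/(a(-183, 150) - s(94, -43)) = 39494/(-141 - 1*26) = 39494/(-141 - 26) = 39494/(-167) = 39494*(-1/167) = -39494/167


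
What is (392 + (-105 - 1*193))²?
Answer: 8836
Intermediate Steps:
(392 + (-105 - 1*193))² = (392 + (-105 - 193))² = (392 - 298)² = 94² = 8836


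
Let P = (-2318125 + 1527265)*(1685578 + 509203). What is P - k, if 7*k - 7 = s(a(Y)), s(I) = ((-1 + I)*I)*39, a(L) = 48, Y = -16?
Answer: -12150351599611/7 ≈ -1.7358e+12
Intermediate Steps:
s(I) = 39*I*(-1 + I) (s(I) = (I*(-1 + I))*39 = 39*I*(-1 + I))
P = -1735764501660 (P = -790860*2194781 = -1735764501660)
k = 87991/7 (k = 1 + (39*48*(-1 + 48))/7 = 1 + (39*48*47)/7 = 1 + (1/7)*87984 = 1 + 87984/7 = 87991/7 ≈ 12570.)
P - k = -1735764501660 - 1*87991/7 = -1735764501660 - 87991/7 = -12150351599611/7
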